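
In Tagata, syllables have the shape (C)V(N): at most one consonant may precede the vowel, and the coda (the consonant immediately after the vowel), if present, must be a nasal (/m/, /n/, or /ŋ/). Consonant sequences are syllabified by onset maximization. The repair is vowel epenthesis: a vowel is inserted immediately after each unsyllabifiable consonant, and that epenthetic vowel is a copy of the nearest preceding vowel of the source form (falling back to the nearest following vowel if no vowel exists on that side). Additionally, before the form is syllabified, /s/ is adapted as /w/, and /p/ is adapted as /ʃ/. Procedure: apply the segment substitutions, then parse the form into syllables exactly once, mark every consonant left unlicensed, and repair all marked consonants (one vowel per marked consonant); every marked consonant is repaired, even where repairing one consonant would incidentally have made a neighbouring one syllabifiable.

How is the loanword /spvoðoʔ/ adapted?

Substitution: /s/ → /w/, /p/ → /ʃ/, giving /wʃvoðoʔ/.
The consonants /w/, /ʃ/, /ʔ/ cannot be parsed into a legal (C)V(N) syllable (only a nasal (/m/, /n/, or /ŋ/) is licensed in coda position; onsets are limited to one consonant).
Each unlicensed consonant becomes the onset of a new syllable: /w/ → /wo/, /ʃ/ → /ʃo/, /ʔ/ → /ʔo/.

woʃovoðoʔo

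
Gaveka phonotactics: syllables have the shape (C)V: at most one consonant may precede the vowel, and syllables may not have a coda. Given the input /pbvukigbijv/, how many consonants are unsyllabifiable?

5

The consonants /p/, /b/, /g/, /j/, /v/ cannot be parsed into a legal (C)V syllable (no codas are permitted; onsets are limited to one consonant).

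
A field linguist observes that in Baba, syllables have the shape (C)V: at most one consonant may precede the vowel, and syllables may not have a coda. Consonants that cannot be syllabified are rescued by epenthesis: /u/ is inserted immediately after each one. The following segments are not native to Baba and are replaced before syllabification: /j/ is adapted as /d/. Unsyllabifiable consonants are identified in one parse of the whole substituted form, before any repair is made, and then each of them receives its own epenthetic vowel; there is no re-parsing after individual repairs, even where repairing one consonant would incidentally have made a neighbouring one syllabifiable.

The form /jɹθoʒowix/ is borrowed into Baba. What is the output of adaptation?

duɹuθoʒowixu

Substitution: /j/ → /d/, giving /dɹθoʒowix/.
The consonants /d/, /ɹ/, /x/ cannot be parsed into a legal (C)V syllable (no codas are permitted; onsets are limited to one consonant).
Epenthesis after each stranded consonant: /d/ → /du/, /ɹ/ → /ɹu/, /x/ → /xu/.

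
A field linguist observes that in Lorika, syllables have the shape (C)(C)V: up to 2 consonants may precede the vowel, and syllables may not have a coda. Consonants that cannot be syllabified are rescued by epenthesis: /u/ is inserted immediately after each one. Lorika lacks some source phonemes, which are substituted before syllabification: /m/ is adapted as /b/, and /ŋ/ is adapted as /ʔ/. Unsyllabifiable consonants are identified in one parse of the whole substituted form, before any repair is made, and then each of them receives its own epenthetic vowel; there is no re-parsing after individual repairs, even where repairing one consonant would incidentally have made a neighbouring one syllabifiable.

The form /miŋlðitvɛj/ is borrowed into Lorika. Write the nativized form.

biʔulðitvɛju

Substitution: /m/ → /b/, /ŋ/ → /ʔ/, giving /biʔlðitvɛj/.
Under (C)(C)V, the unsyllabifiable consonants are /ʔ/, /j/ (no codas are permitted; onsets may contain at most 2 consonants).
Epenthesis after each stranded consonant: /ʔ/ → /ʔu/, /j/ → /ju/.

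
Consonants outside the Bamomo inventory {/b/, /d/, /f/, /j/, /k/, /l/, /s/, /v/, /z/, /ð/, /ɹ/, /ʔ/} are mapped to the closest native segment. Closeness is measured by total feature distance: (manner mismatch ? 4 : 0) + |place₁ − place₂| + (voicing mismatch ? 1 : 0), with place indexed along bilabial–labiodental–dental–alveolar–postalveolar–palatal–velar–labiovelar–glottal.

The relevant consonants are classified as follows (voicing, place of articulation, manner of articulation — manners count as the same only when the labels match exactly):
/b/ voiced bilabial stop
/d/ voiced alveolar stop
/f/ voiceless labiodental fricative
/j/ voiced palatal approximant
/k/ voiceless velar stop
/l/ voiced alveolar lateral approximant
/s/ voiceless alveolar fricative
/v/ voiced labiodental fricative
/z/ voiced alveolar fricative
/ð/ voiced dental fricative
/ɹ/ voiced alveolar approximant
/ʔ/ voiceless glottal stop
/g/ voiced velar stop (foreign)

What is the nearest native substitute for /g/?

/k/ is closest: same manner (stop), place distance 0 (velar→velar), voicing differs (+1); total 1. Next closest is /d/ at distance 3.

k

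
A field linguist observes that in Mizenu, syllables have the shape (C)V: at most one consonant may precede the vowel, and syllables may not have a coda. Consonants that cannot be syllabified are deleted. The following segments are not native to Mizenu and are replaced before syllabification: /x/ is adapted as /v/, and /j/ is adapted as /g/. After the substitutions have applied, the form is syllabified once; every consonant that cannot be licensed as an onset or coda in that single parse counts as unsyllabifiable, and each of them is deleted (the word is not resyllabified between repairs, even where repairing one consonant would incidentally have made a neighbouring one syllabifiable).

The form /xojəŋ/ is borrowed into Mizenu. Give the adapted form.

vogə

Substitution: /x/ → /v/, /j/ → /g/, giving /vogəŋ/.
Under (C)V, the unsyllabifiable consonants are /ŋ/ (no codas are permitted; onsets are limited to one consonant).
Deletion applies to /ŋ/.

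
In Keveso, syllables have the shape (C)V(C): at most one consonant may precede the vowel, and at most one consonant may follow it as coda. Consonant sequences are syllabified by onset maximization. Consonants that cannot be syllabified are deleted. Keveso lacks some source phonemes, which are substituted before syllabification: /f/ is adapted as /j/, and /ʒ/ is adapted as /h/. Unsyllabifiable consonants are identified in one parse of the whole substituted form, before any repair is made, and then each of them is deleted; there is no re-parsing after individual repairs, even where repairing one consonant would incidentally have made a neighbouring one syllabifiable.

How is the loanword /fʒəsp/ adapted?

Substitution: /f/ → /j/, /ʒ/ → /h/, giving /jhəsp/.
Under (C)V(C), the unsyllabifiable consonants are /j/, /p/ (at most one coda consonant is licensed; onsets are limited to one consonant).
Each unlicensed consonant is deleted: /j/, /p/.

həs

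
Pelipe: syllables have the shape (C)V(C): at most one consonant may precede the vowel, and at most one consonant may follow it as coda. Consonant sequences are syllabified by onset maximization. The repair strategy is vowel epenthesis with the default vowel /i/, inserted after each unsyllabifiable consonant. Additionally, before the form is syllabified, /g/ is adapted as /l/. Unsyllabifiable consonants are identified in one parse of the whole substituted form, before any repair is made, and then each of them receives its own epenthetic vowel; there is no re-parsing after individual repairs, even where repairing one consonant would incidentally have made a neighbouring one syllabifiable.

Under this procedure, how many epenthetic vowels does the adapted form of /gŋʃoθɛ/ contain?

After substitution the input is /lŋʃoθɛ/.
The unsyllabifiable consonants are /l/, /ŋ/; each receives one epenthetic vowel.

2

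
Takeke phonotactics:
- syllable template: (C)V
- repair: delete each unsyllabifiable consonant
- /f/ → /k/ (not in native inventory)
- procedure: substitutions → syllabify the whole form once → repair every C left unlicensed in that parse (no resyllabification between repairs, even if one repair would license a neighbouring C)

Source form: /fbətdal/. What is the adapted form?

Substitution: /f/ → /k/, giving /kbətdal/.
The consonants /k/, /t/, /l/ cannot be parsed into a legal (C)V syllable (no codas are permitted; onsets are limited to one consonant).
Deleting the stranded consonants removes /k/, /t/, /l/.

bəda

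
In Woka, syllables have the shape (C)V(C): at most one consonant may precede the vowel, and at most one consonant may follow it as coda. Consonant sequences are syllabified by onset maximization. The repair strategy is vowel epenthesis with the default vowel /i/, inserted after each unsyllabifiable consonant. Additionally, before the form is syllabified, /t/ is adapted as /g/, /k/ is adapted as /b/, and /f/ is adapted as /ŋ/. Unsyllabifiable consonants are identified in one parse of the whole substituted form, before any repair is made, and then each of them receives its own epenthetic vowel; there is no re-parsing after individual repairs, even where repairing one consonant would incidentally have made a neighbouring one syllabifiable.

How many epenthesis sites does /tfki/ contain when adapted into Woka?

2

After substitution the input is /gŋbi/.
The unsyllabifiable consonants are /g/, /ŋ/; each receives one epenthetic vowel.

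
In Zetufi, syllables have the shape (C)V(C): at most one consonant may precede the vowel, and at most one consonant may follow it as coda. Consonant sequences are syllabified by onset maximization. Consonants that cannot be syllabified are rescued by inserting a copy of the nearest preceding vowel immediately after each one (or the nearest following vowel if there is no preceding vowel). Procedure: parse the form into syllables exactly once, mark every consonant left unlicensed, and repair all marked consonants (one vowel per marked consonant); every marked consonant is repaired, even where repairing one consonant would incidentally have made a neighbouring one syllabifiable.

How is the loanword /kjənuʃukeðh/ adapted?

kəjənuʃukeðhe

Syllabifying with onset maximization leaves /k/, /h/ stranded (at most one coda consonant is licensed; onsets are limited to one consonant).
Each unlicensed consonant becomes the onset of a new syllable: /k/ → /kə/, /h/ → /he/.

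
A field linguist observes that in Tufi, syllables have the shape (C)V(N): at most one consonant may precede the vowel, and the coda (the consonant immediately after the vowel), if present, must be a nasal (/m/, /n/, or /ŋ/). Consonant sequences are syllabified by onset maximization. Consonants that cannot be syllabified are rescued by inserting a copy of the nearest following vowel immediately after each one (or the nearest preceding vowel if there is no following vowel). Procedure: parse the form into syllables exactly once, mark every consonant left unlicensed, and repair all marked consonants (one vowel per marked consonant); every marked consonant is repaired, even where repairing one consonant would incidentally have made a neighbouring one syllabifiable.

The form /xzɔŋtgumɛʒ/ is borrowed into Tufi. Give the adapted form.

xɔzɔŋtugumɛʒɛ

Syllabifying with onset maximization leaves /x/, /t/, /ʒ/ stranded (only a nasal (/m/, /n/, or /ŋ/) is licensed in coda position; onsets are limited to one consonant).
Inserting the epenthetic vowel yields /x/ → /xɔ/, /t/ → /tu/, /ʒ/ → /ʒɛ/.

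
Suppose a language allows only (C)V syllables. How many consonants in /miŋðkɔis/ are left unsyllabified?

3

The consonants /ŋ/, /ð/, /s/ cannot be parsed into a legal (C)V syllable (no codas are permitted; onsets are limited to one consonant).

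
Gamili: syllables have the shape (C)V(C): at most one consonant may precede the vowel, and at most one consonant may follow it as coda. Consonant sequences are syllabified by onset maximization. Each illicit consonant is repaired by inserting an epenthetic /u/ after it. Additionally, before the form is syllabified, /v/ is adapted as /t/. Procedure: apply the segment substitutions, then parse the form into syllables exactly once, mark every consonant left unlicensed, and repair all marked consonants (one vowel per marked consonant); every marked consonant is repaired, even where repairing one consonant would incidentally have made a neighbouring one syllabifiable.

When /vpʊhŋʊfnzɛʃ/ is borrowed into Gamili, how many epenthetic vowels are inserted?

2

After substitution the input is /tpʊhŋʊfnzɛʃ/.
The unsyllabifiable consonants are /t/, /n/; each receives one epenthetic vowel.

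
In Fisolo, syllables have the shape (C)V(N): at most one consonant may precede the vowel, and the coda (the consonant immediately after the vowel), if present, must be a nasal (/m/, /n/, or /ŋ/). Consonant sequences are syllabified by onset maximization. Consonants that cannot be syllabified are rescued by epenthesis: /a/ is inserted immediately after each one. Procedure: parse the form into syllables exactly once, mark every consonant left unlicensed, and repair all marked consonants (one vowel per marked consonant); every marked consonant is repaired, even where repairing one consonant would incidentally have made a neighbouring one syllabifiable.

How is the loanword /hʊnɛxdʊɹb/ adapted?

hʊnɛxadʊɹaba

Syllabifying with onset maximization leaves /x/, /ɹ/, /b/ stranded (only a nasal (/m/, /n/, or /ŋ/) is licensed in coda position; onsets are limited to one consonant).
Inserting the epenthetic vowel yields /x/ → /xa/, /ɹ/ → /ɹa/, /b/ → /ba/.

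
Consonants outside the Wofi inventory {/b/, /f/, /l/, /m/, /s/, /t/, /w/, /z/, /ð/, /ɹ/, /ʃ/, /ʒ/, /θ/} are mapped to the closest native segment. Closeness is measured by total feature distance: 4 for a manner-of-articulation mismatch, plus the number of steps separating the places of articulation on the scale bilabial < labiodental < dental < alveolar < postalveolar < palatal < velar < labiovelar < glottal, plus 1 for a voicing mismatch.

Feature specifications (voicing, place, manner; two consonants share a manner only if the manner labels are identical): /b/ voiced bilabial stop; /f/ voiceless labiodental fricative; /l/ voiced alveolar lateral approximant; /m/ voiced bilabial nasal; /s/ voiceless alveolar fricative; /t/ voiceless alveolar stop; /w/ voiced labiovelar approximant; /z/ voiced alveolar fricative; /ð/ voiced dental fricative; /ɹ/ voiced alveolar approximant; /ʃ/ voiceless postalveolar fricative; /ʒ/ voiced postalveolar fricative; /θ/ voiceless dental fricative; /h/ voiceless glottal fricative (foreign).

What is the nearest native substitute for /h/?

ʃ

/ʃ/ is closest: same manner (fricative), place distance 4 (glottal→postalveolar), same voicing; total 4. Next closest is /s/ at distance 5.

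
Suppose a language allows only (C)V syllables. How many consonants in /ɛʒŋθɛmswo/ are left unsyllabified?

4

Syllabifying with onset maximization leaves /ʒ/, /ŋ/, /m/, /s/ stranded (no codas are permitted; onsets are limited to one consonant).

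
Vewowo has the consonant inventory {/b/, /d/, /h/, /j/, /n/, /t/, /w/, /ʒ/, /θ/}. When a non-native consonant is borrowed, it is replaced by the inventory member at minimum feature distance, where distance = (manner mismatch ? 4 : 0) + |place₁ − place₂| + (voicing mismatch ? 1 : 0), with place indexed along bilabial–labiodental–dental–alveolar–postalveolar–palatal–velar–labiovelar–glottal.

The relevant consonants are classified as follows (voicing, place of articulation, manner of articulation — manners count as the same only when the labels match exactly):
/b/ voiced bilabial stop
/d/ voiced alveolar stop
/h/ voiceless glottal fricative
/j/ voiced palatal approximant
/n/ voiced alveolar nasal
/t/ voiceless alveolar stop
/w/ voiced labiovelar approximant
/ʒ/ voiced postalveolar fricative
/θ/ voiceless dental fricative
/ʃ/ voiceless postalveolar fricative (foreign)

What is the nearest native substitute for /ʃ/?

ʒ

/ʒ/ is closest: same manner (fricative), place distance 0 (postalveolar→postalveolar), voicing differs (+1); total 1. Next closest is /θ/ at distance 2.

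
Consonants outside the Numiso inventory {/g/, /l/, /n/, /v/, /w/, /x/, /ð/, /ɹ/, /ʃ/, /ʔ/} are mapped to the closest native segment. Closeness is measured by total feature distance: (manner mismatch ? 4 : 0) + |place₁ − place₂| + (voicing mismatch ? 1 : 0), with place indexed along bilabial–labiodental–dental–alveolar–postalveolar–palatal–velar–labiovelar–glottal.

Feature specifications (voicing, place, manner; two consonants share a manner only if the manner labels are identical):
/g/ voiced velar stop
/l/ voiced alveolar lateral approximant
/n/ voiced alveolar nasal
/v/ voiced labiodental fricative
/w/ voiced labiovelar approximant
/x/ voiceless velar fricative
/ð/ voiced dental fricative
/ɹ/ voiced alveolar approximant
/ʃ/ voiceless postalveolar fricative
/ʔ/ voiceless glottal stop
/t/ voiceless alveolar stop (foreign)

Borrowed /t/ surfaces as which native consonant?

g

/g/ is closest: same manner (stop), place distance 3 (alveolar→velar), voicing differs (+1); total 4. Next closest is /l/ at distance 5.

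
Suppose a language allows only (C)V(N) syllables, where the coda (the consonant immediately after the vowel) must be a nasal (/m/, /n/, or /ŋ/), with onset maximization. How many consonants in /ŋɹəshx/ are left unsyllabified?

The consonants /ŋ/, /s/, /h/, /x/ cannot be parsed into a legal (C)V(N) syllable (only a nasal (/m/, /n/, or /ŋ/) is licensed in coda position; onsets are limited to one consonant).

4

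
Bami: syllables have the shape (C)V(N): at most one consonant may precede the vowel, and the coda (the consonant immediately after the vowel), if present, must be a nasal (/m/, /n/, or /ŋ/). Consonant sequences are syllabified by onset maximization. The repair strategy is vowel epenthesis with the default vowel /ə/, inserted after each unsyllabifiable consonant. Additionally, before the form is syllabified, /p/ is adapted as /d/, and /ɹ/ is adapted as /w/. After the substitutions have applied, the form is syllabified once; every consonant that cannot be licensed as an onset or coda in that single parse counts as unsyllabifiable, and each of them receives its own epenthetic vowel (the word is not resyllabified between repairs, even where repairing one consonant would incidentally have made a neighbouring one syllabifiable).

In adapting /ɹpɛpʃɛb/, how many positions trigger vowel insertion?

3

After substitution the input is /wdɛdʃɛb/.
The unsyllabifiable consonants are /w/, /d/, /b/; each receives one epenthetic vowel.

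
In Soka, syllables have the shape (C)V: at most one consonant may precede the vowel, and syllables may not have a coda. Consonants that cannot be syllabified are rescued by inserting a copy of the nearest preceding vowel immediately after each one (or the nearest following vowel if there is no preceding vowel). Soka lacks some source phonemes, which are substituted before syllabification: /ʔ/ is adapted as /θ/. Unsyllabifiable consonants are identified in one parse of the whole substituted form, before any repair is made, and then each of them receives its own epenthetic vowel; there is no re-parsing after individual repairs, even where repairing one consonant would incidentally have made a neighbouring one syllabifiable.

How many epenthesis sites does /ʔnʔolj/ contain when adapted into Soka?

4

After substitution the input is /θnθolj/.
The unsyllabifiable consonants are /θ/, /n/, /l/, /j/; each receives one epenthetic vowel.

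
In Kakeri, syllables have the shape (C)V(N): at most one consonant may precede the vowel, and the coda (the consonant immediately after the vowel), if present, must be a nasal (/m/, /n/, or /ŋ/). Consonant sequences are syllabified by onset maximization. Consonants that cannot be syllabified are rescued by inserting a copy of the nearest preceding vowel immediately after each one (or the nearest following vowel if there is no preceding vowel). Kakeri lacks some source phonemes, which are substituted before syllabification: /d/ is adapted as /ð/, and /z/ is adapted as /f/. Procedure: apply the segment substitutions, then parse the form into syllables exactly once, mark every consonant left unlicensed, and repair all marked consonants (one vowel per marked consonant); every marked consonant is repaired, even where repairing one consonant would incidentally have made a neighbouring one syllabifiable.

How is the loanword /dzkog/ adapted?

Substitution: /d/ → /ð/, /z/ → /f/, giving /ðfkog/.
The consonants /ð/, /f/, /g/ cannot be parsed into a legal (C)V(N) syllable (only a nasal (/m/, /n/, or /ŋ/) is licensed in coda position; onsets are limited to one consonant).
Inserting the epenthetic vowel yields /ð/ → /ðo/, /f/ → /fo/, /g/ → /go/.

ðofokogo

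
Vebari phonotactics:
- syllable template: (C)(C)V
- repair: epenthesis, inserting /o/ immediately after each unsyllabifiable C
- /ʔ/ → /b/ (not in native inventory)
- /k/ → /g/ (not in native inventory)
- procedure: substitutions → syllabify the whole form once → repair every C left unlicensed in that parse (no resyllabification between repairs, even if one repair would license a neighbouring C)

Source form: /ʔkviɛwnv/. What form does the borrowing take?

Substitution: /ʔ/ → /b/, /k/ → /g/, giving /bgviɛwnv/.
Syllabifying with onset maximization leaves /b/, /w/, /n/, /v/ stranded (no codas are permitted; onsets may contain at most 2 consonants).
Epenthesis after each stranded consonant: /b/ → /bo/, /w/ → /wo/, /n/ → /no/, /v/ → /vo/.

bogviɛwonovo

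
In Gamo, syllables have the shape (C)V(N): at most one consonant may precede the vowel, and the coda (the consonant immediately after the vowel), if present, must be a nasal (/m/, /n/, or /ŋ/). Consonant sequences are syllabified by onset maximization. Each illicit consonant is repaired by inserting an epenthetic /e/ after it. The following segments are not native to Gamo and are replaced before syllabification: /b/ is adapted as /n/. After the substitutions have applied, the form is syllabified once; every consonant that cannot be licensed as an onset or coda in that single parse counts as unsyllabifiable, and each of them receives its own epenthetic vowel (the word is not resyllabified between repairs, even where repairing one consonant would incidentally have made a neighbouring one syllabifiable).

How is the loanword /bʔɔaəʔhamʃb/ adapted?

Substitution: /b/ → /n/, giving /nʔɔaəʔhamʃn/.
Under (C)V(N), the unsyllabifiable consonants are /n/, /ʔ/, /ʃ/, /n/ (only a nasal (/m/, /n/, or /ŋ/) is licensed in coda position; onsets are limited to one consonant).
Inserting the epenthetic vowel yields /n/ → /ne/, /ʔ/ → /ʔe/, /ʃ/ → /ʃe/, /n/ → /ne/.

neʔɔaəʔehamʃene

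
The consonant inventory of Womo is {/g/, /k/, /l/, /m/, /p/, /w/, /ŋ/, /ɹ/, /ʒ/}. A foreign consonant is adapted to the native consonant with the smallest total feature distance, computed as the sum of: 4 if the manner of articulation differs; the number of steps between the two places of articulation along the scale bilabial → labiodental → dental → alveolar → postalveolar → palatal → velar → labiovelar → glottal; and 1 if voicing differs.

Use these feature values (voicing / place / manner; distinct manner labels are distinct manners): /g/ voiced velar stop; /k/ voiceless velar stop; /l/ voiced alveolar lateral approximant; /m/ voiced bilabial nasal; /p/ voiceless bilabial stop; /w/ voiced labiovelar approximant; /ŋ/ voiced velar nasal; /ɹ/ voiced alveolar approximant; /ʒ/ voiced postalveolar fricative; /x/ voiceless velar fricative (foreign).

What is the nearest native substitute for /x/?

/ʒ/ is closest: same manner (fricative), place distance 2 (velar→postalveolar), voicing differs (+1); total 3. Next closest is /k/ at distance 4.

ʒ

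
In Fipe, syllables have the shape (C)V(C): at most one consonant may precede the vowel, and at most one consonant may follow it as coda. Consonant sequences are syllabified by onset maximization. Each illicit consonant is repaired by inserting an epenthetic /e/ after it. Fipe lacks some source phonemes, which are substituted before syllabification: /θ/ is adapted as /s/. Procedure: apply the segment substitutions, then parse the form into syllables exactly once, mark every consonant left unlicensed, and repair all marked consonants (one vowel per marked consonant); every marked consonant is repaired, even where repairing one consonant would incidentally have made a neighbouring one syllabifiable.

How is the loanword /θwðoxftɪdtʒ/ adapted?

seweðoxfetɪdteʒe

Substitution: /θ/ → /s/, giving /swðoxftɪdtʒ/.
Under (C)V(C), the unsyllabifiable consonants are /s/, /w/, /f/, /t/, /ʒ/ (at most one coda consonant is licensed; onsets are limited to one consonant).
Epenthesis after each stranded consonant: /s/ → /se/, /w/ → /we/, /f/ → /fe/, /t/ → /te/, /ʒ/ → /ʒe/.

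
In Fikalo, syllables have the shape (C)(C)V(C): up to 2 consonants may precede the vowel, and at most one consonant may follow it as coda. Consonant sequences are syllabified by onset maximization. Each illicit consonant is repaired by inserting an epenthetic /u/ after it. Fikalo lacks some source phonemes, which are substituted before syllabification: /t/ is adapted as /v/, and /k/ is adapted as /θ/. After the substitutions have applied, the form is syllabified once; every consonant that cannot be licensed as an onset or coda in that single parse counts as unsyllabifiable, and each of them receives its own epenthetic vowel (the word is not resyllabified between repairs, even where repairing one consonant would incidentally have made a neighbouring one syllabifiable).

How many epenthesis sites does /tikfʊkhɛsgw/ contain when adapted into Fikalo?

2

After substitution the input is /viθfʊθhɛsgw/.
The unsyllabifiable consonants are /g/, /w/; each receives one epenthetic vowel.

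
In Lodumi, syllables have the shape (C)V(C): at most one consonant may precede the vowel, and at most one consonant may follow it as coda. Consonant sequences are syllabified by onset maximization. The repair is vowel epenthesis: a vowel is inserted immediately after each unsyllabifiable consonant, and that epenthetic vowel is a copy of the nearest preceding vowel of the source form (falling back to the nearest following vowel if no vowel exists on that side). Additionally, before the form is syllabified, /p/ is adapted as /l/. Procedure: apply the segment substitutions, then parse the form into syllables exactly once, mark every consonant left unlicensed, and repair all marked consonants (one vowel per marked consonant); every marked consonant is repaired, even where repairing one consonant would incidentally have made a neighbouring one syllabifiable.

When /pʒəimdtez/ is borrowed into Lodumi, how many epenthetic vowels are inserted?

2

After substitution the input is /lʒəimdtez/.
The unsyllabifiable consonants are /l/, /d/; each receives one epenthetic vowel.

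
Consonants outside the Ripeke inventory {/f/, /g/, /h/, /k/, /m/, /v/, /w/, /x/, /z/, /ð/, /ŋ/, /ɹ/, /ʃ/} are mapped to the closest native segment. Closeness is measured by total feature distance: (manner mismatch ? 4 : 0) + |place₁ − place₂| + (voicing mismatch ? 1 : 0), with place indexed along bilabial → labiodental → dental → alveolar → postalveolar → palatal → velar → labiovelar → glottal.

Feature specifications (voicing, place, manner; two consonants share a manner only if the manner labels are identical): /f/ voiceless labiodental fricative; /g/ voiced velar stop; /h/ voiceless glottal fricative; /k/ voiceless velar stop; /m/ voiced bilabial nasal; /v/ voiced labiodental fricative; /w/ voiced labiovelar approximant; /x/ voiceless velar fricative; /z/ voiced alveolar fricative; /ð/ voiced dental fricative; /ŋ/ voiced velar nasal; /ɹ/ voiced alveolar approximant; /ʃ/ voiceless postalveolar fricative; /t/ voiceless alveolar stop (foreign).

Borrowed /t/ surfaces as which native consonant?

/k/ is closest: same manner (stop), place distance 3 (alveolar→velar), same voicing; total 3. Next closest is /g/ at distance 4.

k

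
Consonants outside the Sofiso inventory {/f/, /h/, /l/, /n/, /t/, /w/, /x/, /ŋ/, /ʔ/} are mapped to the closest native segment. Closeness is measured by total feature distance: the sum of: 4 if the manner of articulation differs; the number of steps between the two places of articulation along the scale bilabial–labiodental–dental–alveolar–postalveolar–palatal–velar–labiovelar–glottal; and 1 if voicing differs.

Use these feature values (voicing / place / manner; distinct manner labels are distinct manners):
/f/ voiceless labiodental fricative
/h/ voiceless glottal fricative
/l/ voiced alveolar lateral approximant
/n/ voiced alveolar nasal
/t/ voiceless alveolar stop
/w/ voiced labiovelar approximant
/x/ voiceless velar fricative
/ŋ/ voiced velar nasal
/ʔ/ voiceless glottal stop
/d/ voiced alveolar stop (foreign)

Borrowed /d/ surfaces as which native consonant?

/t/ is closest: same manner (stop), place distance 0 (alveolar→alveolar), voicing differs (+1); total 1. Next closest is /l/ at distance 4.

t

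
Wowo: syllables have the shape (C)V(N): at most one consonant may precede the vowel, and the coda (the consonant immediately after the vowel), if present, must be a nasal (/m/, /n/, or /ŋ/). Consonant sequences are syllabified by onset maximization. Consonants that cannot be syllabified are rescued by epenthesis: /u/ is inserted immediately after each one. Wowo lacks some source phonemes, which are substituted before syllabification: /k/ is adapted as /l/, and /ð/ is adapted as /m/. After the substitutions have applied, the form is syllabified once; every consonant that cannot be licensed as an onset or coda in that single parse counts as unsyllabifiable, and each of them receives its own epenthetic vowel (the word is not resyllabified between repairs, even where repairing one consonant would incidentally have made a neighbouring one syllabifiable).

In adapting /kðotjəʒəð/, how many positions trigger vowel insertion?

After substitution the input is /lmotjəʒəm/.
The unsyllabifiable consonants are /l/, /t/; each receives one epenthetic vowel.

2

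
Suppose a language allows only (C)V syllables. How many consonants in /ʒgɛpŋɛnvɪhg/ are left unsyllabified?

Under (C)V, the unsyllabifiable consonants are /ʒ/, /p/, /n/, /h/, /g/ (no codas are permitted; onsets are limited to one consonant).

5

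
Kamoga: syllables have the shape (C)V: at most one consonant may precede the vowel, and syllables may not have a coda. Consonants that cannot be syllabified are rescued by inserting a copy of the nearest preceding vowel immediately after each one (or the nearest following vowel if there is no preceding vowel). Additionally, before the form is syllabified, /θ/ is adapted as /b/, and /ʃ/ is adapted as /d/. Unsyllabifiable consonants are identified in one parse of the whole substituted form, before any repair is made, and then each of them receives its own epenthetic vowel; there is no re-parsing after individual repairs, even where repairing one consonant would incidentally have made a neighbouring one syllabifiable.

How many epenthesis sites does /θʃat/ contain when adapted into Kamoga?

After substitution the input is /bdat/.
The unsyllabifiable consonants are /b/, /t/; each receives one epenthetic vowel.

2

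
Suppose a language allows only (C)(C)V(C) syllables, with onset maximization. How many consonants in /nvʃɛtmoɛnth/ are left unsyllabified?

Under (C)(C)V(C), the unsyllabifiable consonants are /n/, /t/, /h/ (at most one coda consonant is licensed; onsets may contain at most 2 consonants).

3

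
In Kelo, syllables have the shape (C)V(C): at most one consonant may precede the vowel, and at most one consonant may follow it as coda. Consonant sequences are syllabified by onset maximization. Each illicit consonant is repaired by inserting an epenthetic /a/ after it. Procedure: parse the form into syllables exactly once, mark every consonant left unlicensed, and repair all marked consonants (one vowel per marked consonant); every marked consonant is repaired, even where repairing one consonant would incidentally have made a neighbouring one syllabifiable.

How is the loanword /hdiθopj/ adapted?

hadiθopja

The consonants /h/, /j/ cannot be parsed into a legal (C)V(C) syllable (at most one coda consonant is licensed; onsets are limited to one consonant).
Epenthesis after each stranded consonant: /h/ → /ha/, /j/ → /ja/.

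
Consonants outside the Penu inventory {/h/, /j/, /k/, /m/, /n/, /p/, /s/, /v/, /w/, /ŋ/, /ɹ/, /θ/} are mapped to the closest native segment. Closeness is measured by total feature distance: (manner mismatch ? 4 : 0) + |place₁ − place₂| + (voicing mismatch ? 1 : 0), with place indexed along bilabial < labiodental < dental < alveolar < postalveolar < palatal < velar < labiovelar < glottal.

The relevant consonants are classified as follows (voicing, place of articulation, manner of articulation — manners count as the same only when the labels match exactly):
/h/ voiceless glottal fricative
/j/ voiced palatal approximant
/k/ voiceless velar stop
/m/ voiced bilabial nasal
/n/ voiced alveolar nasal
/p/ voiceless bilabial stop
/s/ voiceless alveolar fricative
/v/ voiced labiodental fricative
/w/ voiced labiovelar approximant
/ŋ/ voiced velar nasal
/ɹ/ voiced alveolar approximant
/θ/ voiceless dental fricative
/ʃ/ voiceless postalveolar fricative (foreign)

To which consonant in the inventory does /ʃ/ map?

/s/ is closest: same manner (fricative), place distance 1 (postalveolar→alveolar), same voicing; total 1. Next closest is /θ/ at distance 2.

s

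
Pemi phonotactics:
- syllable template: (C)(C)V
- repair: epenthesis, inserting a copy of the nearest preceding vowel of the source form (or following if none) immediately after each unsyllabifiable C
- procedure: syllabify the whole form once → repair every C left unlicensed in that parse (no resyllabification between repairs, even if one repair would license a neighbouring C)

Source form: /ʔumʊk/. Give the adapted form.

ʔumʊkʊ

The consonants /k/ cannot be parsed into a legal (C)(C)V syllable (no codas are permitted; onsets may contain at most 2 consonants).
Each unlicensed consonant becomes the onset of a new syllable: /k/ → /kʊ/.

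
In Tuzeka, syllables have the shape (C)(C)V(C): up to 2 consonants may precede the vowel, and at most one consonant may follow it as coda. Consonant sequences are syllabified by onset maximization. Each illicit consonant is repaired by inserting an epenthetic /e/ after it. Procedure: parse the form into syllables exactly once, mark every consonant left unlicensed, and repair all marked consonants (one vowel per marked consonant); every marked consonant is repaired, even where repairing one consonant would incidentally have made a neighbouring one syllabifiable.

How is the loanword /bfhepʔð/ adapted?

befhepʔeðe

Syllabifying with onset maximization leaves /b/, /ʔ/, /ð/ stranded (at most one coda consonant is licensed; onsets may contain at most 2 consonants).
Inserting the epenthetic vowel yields /b/ → /be/, /ʔ/ → /ʔe/, /ð/ → /ðe/.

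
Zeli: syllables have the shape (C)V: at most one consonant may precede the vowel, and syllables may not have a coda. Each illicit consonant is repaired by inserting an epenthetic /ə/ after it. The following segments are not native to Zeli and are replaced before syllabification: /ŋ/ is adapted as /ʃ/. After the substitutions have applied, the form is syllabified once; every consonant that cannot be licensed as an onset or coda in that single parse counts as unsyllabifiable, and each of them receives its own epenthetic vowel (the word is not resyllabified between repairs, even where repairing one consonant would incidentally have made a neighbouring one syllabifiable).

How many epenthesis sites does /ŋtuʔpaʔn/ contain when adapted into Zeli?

4

After substitution the input is /ʃtuʔpaʔn/.
The unsyllabifiable consonants are /ʃ/, /ʔ/, /ʔ/, /n/; each receives one epenthetic vowel.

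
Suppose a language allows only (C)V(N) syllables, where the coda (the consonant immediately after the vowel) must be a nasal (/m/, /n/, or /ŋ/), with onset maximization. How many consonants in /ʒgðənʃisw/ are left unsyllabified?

4

The consonants /ʒ/, /g/, /s/, /w/ cannot be parsed into a legal (C)V(N) syllable (only a nasal (/m/, /n/, or /ŋ/) is licensed in coda position; onsets are limited to one consonant).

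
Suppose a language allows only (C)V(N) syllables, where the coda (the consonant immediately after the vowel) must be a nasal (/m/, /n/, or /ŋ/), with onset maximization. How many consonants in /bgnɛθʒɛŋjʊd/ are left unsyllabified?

4

Under (C)V(N), the unsyllabifiable consonants are /b/, /g/, /θ/, /d/ (only a nasal (/m/, /n/, or /ŋ/) is licensed in coda position; onsets are limited to one consonant).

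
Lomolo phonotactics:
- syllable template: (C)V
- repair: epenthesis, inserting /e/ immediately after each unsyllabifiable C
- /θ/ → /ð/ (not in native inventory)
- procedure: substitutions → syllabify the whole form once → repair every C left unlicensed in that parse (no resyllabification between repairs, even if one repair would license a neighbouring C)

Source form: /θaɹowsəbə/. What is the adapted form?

ðaɹowesəbə

Substitution: /θ/ → /ð/, giving /ðaɹowsəbə/.
The consonants /w/ cannot be parsed into a legal (C)V syllable (no codas are permitted; onsets are limited to one consonant).
Inserting the epenthetic vowel yields /w/ → /we/.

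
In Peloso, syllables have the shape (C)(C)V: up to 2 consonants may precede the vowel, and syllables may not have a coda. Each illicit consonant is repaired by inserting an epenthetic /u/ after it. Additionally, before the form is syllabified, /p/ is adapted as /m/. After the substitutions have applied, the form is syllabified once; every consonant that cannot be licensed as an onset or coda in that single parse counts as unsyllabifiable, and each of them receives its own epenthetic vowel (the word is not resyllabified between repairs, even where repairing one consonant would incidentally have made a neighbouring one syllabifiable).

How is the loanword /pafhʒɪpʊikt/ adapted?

Substitution: /p/ → /m/, giving /mafhʒɪmʊikt/.
Syllabifying with onset maximization leaves /f/, /k/, /t/ stranded (no codas are permitted; onsets may contain at most 2 consonants).
Inserting the epenthetic vowel yields /f/ → /fu/, /k/ → /ku/, /t/ → /tu/.

mafuhʒɪmʊikutu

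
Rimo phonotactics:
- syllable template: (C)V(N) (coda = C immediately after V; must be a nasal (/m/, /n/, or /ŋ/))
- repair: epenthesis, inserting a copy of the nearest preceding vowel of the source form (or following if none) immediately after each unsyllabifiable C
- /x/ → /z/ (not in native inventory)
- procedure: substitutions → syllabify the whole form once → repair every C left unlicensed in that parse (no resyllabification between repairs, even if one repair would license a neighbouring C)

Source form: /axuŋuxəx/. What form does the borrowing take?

azuŋuzəzə

Substitution: /x/ → /z/, giving /azuŋuzəz/.
Under (C)V(N), the unsyllabifiable consonants are /z/ (only a nasal (/m/, /n/, or /ŋ/) is licensed in coda position; onsets are limited to one consonant).
Epenthesis after each stranded consonant: /z/ → /zə/.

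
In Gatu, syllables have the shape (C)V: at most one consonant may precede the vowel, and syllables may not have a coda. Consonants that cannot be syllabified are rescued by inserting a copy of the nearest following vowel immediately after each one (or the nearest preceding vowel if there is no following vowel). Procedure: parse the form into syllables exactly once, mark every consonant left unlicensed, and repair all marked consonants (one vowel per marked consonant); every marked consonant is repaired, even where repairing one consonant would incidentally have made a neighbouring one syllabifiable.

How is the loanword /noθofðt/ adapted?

Under (C)V, the unsyllabifiable consonants are /f/, /ð/, /t/ (no codas are permitted; onsets are limited to one consonant).
Epenthesis after each stranded consonant: /f/ → /fo/, /ð/ → /ðo/, /t/ → /to/.

noθofoðoto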